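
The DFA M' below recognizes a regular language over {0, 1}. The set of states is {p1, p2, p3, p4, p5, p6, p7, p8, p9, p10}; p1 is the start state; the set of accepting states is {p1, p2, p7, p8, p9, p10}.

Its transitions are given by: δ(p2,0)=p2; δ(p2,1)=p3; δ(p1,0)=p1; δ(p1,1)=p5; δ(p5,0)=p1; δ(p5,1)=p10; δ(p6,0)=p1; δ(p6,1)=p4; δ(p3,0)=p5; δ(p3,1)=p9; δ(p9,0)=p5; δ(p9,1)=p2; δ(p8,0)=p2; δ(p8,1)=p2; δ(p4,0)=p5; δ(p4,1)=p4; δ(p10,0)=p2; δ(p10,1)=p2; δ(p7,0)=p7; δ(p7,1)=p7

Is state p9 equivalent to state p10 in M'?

No

First remove the unreachable states {p4,p6,p7,p8}; 6 states remain.
Start with accepting vs non-accepting: {p1,p2,p9,p10} | {p3,p5}.
Split {p1,p2,p9,p10} by δ(·,0) → {p1,p2,p10} and {p9}.
Refine {p1,p2,p10} on symbol 1: members go to different blocks, giving {p1,p2} and {p10}.
Refine {p3,p5} on symbol 0: members go to different blocks, giving {p3} and {p5}.
Split {p1,p2} by δ(·,1) → {p1} and {p2}.
The partition is now stable with 6 blocks: {p1} | {p3} | {p9} | {p10} | {p5} | {p2}.
p9 and p10 end up in different blocks, so they are distinguishable. For instance, the string '0' is accepted from only p10.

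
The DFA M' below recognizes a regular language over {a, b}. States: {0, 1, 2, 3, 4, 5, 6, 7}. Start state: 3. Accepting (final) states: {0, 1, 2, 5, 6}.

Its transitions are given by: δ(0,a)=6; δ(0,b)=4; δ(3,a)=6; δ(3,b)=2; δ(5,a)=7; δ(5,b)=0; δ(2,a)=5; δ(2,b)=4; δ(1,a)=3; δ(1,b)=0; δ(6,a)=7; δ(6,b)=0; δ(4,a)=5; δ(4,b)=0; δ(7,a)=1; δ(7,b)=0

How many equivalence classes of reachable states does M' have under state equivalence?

Every state is reachable, so we keep all 8.
Initial partition by acceptance: {0,1,2,5,6} | {3,4,7}.
Refine {0,1,2,5,6} on symbol a: members go to different blocks, giving {1,5,6} and {0,2}.
The partition is now stable with 3 blocks: {1,5,6} | {3,4,7} | {0,2}.

3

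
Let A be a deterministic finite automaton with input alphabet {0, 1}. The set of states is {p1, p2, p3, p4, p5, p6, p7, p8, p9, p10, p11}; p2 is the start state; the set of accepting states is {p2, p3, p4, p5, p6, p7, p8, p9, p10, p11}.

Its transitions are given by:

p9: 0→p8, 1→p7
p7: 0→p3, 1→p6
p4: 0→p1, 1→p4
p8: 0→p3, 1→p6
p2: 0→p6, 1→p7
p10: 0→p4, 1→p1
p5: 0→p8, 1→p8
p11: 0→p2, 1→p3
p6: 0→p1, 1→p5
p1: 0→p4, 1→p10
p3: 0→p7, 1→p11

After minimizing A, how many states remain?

9

First remove the unreachable states {p9}; 10 states remain.
Initial partition by acceptance: {p2,p3,p4,p5,p6,p7,p8,p10,p11} | {p1}.
On input 0, block {p2,p3,p4,p5,p6,p7,p8,p10,p11} splits into {p2,p3,p5,p7,p8,p10,p11} and {p4,p6}.
On input 0, block {p2,p3,p5,p7,p8,p10,p11} splits into {p3,p5,p7,p8,p11} and {p2,p10}.
On input 0, block {p3,p5,p7,p8,p11} splits into {p3,p5,p7,p8} and {p11}.
Refine {p3,p5,p7,p8} on symbol 1: members go to different blocks, giving {p7,p8} and {p3} and {p5}.
Refine {p4,p6} on symbol 1: members go to different blocks, giving {p4} and {p6}.
Refine {p2,p10} on symbol 0: members go to different blocks, giving {p2} and {p10}.
Stable partition: {p7,p8} | {p1} | {p4} | {p2} | {p11} | {p3} | {p5} | {p6} | {p10} — 9 equivalence classes.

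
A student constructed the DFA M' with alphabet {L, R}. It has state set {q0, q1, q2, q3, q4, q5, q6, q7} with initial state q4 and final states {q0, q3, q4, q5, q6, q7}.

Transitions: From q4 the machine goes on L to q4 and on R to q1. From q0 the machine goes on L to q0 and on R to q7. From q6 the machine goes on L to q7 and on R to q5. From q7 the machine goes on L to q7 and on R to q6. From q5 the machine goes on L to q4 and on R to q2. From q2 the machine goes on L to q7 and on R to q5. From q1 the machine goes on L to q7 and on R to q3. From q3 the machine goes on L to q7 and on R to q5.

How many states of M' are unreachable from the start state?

1

No path from q4 leads to q0; the other 7 states are all reachable.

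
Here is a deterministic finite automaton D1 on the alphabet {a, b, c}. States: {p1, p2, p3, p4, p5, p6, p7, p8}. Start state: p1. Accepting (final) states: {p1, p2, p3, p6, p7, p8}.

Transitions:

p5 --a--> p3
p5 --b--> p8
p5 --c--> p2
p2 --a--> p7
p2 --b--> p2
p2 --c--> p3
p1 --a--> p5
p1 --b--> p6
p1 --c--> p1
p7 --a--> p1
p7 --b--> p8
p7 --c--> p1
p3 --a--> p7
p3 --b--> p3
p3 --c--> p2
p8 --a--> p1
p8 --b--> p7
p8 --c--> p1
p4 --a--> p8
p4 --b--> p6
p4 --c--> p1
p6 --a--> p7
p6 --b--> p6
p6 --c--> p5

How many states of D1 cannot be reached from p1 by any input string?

1

Starting at p1 and following transitions, the reachable set is {p1, p2, p3, p5, p6, p7, p8}. That leaves p4 unreachable — 1 in total.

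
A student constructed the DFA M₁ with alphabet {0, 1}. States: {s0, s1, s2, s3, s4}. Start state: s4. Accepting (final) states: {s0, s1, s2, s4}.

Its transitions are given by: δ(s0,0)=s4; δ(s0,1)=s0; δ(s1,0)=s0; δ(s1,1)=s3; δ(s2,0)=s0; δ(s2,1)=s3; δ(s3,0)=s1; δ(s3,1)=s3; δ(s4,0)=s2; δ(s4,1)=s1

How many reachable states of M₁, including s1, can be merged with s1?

2

Start with accepting vs non-accepting: {s0,s1,s2,s4} | {s3}.
Refine {s0,s1,s2,s4} on symbol 1: members go to different blocks, giving {s0,s4} and {s1,s2}.
Refine {s0,s4} on symbol 0: members go to different blocks, giving {s0} and {s4}.
No further refinement is possible. Final partition (4 blocks): {s0} | {s3} | {s1,s2} | {s4}.
The equivalence class containing s1 is {s1,s2}, of size 2.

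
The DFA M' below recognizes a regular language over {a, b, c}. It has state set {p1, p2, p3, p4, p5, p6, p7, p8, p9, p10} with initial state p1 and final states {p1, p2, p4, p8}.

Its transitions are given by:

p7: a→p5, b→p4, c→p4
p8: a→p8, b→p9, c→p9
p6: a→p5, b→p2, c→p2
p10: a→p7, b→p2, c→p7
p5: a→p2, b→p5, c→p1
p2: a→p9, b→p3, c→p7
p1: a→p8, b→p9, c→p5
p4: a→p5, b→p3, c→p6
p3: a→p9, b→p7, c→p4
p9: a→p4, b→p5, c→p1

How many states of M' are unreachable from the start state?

1

No path from p1 leads to p10; the other 9 states are all reachable.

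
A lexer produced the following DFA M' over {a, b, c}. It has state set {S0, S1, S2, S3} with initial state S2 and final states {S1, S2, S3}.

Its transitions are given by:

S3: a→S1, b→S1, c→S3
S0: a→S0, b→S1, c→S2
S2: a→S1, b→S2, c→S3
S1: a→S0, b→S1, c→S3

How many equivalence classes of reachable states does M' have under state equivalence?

4

Initial partition by acceptance: {S1,S2,S3} | {S0}.
Refine {S1,S2,S3} on symbol a: members go to different blocks, giving {S2,S3} and {S1}.
On input b, block {S2,S3} splits into {S2} and {S3}.
The partition is now stable with 4 blocks: {S2} | {S0} | {S1} | {S3}.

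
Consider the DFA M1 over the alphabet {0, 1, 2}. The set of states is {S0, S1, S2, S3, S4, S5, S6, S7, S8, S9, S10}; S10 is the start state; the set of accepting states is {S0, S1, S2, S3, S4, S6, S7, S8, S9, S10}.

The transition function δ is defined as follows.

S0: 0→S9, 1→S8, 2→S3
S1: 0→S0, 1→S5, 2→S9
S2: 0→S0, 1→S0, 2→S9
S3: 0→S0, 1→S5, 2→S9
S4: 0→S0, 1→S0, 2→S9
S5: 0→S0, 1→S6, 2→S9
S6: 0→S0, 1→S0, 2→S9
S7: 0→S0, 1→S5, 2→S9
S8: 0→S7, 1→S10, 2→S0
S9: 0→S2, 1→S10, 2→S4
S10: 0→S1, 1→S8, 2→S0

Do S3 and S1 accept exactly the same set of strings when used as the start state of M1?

All states are reachable from the start state.
Initial partition by acceptance: {S0,S1,S2,S3,S4,S6,S7,S8,S9,S10} | {S5}.
Refine {S0,S1,S2,S3,S4,S6,S7,S8,S9,S10} on symbol 1: members go to different blocks, giving {S0,S2,S4,S6,S8,S9,S10} and {S1,S3,S7}.
On input 0, block {S0,S2,S4,S6,S8,S9,S10} splits into {S0,S2,S4,S6,S9} and {S8,S10}.
Split {S0,S2,S4,S6,S9} by δ(·,1) → {S2,S4,S6} and {S0,S9}.
Refine {S0,S9} on symbol 0: members go to different blocks, giving {S0} and {S9}.
No further refinement is possible. Final partition (6 blocks): {S2,S4,S6} | {S5} | {S1,S3,S7} | {S8,S10} | {S0} | {S9}.
S3 and S1 lie in the same block of the stable partition, so they are equivalent — no string distinguishes them.

Yes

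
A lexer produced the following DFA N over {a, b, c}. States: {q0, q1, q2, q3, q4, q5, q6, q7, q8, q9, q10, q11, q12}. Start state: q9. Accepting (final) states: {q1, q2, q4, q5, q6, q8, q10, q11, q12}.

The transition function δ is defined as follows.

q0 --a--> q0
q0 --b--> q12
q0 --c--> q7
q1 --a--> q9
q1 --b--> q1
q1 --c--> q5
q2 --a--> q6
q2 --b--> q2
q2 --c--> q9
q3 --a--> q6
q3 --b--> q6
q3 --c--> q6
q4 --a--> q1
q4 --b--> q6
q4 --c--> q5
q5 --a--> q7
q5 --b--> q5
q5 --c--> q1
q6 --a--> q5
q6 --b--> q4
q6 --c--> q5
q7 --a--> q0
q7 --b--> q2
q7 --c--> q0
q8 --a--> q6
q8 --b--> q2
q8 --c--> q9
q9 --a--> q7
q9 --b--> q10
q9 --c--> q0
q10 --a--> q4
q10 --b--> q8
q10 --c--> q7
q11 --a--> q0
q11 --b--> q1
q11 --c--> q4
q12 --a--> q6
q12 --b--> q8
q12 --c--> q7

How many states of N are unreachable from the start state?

No path from q9 leads to q3, q11; the other 11 states are all reachable.

2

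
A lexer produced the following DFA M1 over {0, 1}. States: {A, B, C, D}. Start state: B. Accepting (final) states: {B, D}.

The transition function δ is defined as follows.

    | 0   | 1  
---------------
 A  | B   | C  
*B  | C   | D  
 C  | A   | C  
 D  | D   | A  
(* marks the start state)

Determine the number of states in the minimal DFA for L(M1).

Initial partition by acceptance: {B,D} | {A,C}.
Refine {B,D} on symbol 0: members go to different blocks, giving {B} and {D}.
On input 0, block {A,C} splits into {A} and {C}.
No further refinement is possible. Final partition (4 blocks): {B} | {A} | {D} | {C}.

4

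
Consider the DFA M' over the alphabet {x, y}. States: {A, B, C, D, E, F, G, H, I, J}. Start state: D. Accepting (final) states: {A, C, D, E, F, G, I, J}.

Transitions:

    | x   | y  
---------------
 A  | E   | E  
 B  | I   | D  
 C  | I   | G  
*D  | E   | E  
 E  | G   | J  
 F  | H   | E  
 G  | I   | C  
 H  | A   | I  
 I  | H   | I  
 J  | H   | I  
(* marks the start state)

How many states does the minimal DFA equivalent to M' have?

5

Reachable states from the start: {A,C,D,E,G,H,I,J}. Unreachable: {B,F} — drop them.
P0 = {A,C,D,E,G,I,J} | {H}.
On input x, block {A,C,D,E,G,I,J} splits into {A,C,D,E,G} and {I,J}.
Split {A,C,D,E,G} by δ(·,x) → {A,D,E} and {C,G}.
On input x, block {A,D,E} splits into {A,D} and {E}.
No further refinement is possible. Final partition (5 blocks): {A,D} | {H} | {I,J} | {C,G} | {E}.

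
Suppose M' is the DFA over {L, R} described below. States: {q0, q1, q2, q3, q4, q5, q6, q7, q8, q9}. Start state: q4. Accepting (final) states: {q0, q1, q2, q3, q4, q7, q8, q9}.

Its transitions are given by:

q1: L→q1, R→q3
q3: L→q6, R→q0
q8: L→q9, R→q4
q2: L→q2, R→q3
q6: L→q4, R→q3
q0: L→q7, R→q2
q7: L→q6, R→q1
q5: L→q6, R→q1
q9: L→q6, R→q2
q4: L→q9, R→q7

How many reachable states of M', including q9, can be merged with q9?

Reachable states from the start: {q0,q1,q2,q3,q4,q6,q7,q9}. Unreachable: {q5,q8} — drop them.
Initial partition by acceptance: {q0,q1,q2,q3,q4,q7,q9} | {q6}.
Split {q0,q1,q2,q3,q4,q7,q9} by δ(·,L) → {q0,q1,q2,q4} and {q3,q7,q9}.
Split {q0,q1,q2,q4} by δ(·,L) → {q0,q4} and {q1,q2}.
Split {q0,q4} by δ(·,R) → {q0} and {q4}.
On input R, block {q3,q7,q9} splits into {q7,q9} and {q3}.
No further refinement is possible. Final partition (6 blocks): {q0} | {q6} | {q7,q9} | {q1,q2} | {q4} | {q3}.
State q9 belongs to the block {q7,q9}, which has 2 states.

2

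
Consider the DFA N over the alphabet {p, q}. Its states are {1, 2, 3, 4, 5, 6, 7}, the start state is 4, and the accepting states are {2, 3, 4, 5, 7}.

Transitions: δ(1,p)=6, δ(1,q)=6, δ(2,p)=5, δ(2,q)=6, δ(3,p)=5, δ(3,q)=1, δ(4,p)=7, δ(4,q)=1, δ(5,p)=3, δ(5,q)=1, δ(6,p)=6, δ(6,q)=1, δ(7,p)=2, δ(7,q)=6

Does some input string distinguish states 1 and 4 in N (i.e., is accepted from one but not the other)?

Every state is reachable, so we keep all 7.
Initial partition by acceptance: {2,3,4,5,7} | {1,6}.
No further refinement is possible. Final partition (2 blocks): {2,3,4,5,7} | {1,6}.
1 and 4 end up in different blocks, so they are distinguishable. For instance, the string 'ε' is accepted from only 4.

Yes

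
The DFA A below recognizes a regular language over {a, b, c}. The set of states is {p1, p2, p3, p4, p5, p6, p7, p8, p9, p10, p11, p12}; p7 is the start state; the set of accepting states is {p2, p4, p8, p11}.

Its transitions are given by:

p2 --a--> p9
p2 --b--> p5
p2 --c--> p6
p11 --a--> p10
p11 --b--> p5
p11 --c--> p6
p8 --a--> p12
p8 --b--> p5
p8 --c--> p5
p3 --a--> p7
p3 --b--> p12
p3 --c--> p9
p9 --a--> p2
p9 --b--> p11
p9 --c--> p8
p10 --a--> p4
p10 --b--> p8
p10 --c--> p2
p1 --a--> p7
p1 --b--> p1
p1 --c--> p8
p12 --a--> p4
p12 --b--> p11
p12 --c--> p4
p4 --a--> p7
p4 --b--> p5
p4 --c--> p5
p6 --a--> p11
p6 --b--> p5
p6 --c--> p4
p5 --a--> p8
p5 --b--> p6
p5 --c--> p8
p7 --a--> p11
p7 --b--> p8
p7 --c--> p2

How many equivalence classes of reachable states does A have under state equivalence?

3

States {p1,p3} cannot be reached from the start state, so discard them.
P0 = {p2,p4,p8,p11} | {p5,p6,p7,p9,p10,p12}.
On input b, block {p5,p6,p7,p9,p10,p12} splits into {p7,p9,p10,p12} and {p5,p6}.
The partition is now stable with 3 blocks: {p2,p4,p8,p11} | {p7,p9,p10,p12} | {p5,p6}.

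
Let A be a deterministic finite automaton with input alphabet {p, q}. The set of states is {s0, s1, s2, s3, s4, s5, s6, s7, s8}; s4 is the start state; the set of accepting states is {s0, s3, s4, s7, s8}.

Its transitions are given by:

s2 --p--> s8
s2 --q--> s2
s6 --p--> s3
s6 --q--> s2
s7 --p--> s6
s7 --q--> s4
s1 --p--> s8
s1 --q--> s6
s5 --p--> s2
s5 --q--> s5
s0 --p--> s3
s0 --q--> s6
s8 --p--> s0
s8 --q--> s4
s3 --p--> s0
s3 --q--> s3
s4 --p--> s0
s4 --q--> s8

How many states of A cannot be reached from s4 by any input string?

3

No path from s4 leads to s1, s5, s7; the other 6 states are all reachable.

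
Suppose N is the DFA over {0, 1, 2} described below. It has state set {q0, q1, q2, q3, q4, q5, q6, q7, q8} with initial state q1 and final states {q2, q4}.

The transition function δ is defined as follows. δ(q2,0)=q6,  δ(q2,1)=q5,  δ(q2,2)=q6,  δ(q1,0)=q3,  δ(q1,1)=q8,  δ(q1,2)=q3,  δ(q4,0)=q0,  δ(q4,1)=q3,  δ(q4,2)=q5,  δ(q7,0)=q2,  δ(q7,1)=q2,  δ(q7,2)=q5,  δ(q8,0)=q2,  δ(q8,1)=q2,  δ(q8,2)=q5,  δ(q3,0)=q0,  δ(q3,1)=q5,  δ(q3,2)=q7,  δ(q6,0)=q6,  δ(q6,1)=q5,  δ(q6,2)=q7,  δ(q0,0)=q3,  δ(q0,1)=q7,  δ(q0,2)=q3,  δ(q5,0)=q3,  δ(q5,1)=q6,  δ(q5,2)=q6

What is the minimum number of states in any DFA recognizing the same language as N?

6

First remove the unreachable states {q4}; 8 states remain.
P0 = {q2} | {q0,q1,q3,q5,q6,q7,q8}.
On input 0, block {q0,q1,q3,q5,q6,q7,q8} splits into {q0,q1,q3,q5,q6} and {q7,q8}.
On input 1, block {q0,q1,q3,q5,q6} splits into {q3,q5,q6} and {q0,q1}.
Split {q3,q5,q6} by δ(·,0) → {q5,q6} and {q3}.
Split {q5,q6} by δ(·,0) → {q5} and {q6}.
The partition is now stable with 6 blocks: {q2} | {q5} | {q7,q8} | {q0,q1} | {q3} | {q6}.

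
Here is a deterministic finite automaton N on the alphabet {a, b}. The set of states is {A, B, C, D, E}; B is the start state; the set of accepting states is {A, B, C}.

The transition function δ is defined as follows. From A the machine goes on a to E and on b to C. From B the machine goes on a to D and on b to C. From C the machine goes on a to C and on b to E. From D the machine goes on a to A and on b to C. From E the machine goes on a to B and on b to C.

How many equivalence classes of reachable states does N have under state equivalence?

P0 = {A,B,C} | {D,E}.
Split {A,B,C} by δ(·,a) → {A,B} and {C}.
The partition is now stable with 3 blocks: {A,B} | {D,E} | {C}.

3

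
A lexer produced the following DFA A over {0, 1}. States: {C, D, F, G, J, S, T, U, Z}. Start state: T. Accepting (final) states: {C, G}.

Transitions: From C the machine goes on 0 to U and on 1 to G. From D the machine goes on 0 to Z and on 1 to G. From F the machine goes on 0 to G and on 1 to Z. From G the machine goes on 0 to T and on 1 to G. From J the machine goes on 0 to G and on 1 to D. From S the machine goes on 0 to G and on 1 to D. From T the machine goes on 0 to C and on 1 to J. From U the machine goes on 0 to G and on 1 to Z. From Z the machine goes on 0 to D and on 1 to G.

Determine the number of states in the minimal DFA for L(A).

5

First remove the unreachable states {F,S}; 7 states remain.
Initial partition by acceptance: {C,G} | {D,J,T,U,Z}.
Refine {D,J,T,U,Z} on symbol 0: members go to different blocks, giving {J,T,U} and {D,Z}.
Split {J,T,U} by δ(·,1) → {J,U} and {T}.
On input 0, block {C,G} splits into {C} and {G}.
No further refinement is possible. Final partition (5 blocks): {C} | {J,U} | {D,Z} | {T} | {G}.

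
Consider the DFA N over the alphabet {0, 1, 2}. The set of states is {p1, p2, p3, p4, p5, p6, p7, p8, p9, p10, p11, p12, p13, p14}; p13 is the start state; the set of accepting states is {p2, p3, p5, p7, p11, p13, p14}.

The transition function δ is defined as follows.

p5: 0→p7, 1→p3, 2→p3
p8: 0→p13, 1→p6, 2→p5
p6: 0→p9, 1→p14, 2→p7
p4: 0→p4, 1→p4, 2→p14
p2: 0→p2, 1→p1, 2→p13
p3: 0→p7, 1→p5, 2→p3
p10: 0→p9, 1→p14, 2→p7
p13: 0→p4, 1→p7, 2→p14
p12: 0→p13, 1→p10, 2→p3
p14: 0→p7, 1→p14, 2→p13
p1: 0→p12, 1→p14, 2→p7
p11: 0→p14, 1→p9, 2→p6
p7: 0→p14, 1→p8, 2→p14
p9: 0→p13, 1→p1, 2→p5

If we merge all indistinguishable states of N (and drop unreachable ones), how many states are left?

7

States {p2,p11} cannot be reached from the start state, so discard them.
Initial partition by acceptance: {p3,p5,p7,p13,p14} | {p1,p4,p6,p8,p9,p10,p12}.
Refine {p3,p5,p7,p13,p14} on symbol 0: members go to different blocks, giving {p3,p5,p7,p14} and {p13}.
Split {p3,p5,p7,p14} by δ(·,1) → {p3,p5,p14} and {p7}.
Refine {p3,p5,p14} on symbol 2: members go to different blocks, giving {p3,p5} and {p14}.
Split {p1,p4,p6,p8,p9,p10,p12} by δ(·,0) → {p1,p4,p6,p10} and {p8,p9,p12}.
Split {p1,p4,p6,p10} by δ(·,0) → {p1,p6,p10} and {p4}.
No further refinement is possible. Final partition (7 blocks): {p3,p5} | {p1,p6,p10} | {p13} | {p7} | {p14} | {p8,p9,p12} | {p4}.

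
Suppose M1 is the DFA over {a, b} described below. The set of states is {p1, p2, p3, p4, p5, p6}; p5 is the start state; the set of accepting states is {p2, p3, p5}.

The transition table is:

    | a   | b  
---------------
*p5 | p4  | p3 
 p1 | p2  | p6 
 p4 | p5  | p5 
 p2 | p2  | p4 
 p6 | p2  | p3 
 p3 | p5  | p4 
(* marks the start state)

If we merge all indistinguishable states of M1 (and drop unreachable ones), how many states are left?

3

Reachable states from the start: {p3,p4,p5}. Unreachable: {p1,p2,p6} — drop them.
Start with accepting vs non-accepting: {p3,p5} | {p4}.
Split {p3,p5} by δ(·,a) → {p3} and {p5}.
No further refinement is possible. Final partition (3 blocks): {p3} | {p4} | {p5}.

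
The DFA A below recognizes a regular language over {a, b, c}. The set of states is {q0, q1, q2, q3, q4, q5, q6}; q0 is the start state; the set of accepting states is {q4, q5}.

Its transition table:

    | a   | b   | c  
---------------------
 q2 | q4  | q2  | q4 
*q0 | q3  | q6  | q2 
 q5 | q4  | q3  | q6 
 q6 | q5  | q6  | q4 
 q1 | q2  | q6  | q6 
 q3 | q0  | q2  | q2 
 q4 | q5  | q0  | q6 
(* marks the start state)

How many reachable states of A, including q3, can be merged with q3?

States {q1} cannot be reached from the start state, so discard them.
Start with accepting vs non-accepting: {q4,q5} | {q0,q2,q3,q6}.
Split {q0,q2,q3,q6} by δ(·,a) → {q0,q3} and {q2,q6}.
No further refinement is possible. Final partition (3 blocks): {q4,q5} | {q0,q3} | {q2,q6}.
The equivalence class containing q3 is {q0,q3}, of size 2.

2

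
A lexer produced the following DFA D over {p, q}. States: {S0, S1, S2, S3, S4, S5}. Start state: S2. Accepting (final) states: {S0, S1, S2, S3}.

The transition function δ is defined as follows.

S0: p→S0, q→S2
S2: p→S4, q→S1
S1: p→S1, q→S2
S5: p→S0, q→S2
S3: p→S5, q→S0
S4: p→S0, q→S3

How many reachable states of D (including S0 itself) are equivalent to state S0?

P0 = {S0,S1,S2,S3} | {S4,S5}.
On input p, block {S0,S1,S2,S3} splits into {S0,S1} and {S2,S3}.
Stable partition: {S0,S1} | {S4,S5} | {S2,S3} — 3 equivalence classes.
The equivalence class containing S0 is {S0,S1}, of size 2.

2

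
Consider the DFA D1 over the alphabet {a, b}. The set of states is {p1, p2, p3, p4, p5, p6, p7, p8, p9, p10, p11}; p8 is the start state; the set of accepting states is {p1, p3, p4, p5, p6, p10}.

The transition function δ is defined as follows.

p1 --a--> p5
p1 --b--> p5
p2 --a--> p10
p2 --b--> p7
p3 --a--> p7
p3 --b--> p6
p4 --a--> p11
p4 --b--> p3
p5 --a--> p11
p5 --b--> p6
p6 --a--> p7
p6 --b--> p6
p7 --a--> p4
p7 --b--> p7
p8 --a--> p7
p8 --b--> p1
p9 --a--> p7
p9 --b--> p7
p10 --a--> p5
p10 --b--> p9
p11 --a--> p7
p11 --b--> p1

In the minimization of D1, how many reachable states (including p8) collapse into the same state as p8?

2

Reachable states from the start: {p1,p3,p4,p5,p6,p7,p8,p11}. Unreachable: {p2,p9,p10} — drop them.
P0 = {p1,p3,p4,p5,p6} | {p7,p8,p11}.
On input a, block {p1,p3,p4,p5,p6} splits into {p3,p4,p5,p6} and {p1}.
On input a, block {p7,p8,p11} splits into {p8,p11} and {p7}.
On input a, block {p3,p4,p5,p6} splits into {p3,p6} and {p4,p5}.
No further refinement is possible. Final partition (5 blocks): {p3,p6} | {p8,p11} | {p1} | {p7} | {p4,p5}.
The equivalence class containing p8 is {p8,p11}, of size 2.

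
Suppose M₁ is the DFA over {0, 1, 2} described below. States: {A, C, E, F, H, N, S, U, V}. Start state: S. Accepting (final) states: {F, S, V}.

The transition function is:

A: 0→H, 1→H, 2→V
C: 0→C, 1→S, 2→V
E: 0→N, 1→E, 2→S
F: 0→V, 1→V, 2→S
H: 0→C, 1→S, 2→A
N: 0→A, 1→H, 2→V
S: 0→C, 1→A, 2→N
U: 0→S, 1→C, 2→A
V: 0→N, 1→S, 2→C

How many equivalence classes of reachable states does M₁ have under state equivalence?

Reachable states from the start: {A,C,H,N,S,V}. Unreachable: {E,F,U} — drop them.
Initial partition by acceptance: {S,V} | {A,C,H,N}.
Refine {S,V} on symbol 1: members go to different blocks, giving {S} and {V}.
Refine {A,C,H,N} on symbol 1: members go to different blocks, giving {A,N} and {C,H}.
Refine {A,N} on symbol 0: members go to different blocks, giving {A} and {N}.
Split {C,H} by δ(·,2) → {C} and {H}.
Stable partition: {S} | {A} | {V} | {C} | {N} | {H} — 6 equivalence classes.

6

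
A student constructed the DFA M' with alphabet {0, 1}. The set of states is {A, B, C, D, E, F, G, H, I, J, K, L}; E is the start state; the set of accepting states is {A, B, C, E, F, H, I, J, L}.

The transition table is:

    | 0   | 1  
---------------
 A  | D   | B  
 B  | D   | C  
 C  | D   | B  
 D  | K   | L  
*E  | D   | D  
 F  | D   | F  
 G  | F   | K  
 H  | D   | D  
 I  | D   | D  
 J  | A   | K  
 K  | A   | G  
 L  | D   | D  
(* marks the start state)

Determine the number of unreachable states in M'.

No path from E leads to H, I, J; the other 9 states are all reachable.

3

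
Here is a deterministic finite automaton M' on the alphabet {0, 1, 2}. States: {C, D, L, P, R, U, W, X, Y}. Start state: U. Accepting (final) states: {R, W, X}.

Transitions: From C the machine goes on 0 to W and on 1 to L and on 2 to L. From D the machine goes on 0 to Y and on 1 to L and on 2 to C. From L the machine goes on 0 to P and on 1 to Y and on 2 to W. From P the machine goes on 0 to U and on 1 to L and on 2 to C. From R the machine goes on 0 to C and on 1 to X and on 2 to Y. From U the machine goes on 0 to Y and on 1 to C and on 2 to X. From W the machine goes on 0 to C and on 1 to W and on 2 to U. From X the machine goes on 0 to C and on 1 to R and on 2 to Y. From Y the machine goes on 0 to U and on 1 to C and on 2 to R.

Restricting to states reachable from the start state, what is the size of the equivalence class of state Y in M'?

States {D} cannot be reached from the start state, so discard them.
Initial partition by acceptance: {R,W,X} | {C,L,P,U,Y}.
On input 0, block {C,L,P,U,Y} splits into {L,P,U,Y} and {C}.
Refine {L,P,U,Y} on symbol 1: members go to different blocks, giving {U,Y} and {L,P}.
On input 0, block {L,P} splits into {L} and {P}.
No further refinement is possible. Final partition (5 blocks): {R,W,X} | {U,Y} | {C} | {L} | {P}.
The equivalence class containing Y is {U,Y}, of size 2.

2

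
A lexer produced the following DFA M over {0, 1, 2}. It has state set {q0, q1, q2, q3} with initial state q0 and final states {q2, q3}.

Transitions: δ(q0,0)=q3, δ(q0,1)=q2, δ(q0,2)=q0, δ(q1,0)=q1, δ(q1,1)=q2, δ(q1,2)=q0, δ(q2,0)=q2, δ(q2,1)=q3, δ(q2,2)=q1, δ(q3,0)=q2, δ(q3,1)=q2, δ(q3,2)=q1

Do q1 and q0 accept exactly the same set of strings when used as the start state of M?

Every state is reachable, so we keep all 4.
Start with accepting vs non-accepting: {q2,q3} | {q0,q1}.
Split {q0,q1} by δ(·,0) → {q0} and {q1}.
The partition is now stable with 3 blocks: {q2,q3} | {q0} | {q1}.
q1 and q0 end up in different blocks, so they are distinguishable. For instance, the string '0' is accepted from only q0.

No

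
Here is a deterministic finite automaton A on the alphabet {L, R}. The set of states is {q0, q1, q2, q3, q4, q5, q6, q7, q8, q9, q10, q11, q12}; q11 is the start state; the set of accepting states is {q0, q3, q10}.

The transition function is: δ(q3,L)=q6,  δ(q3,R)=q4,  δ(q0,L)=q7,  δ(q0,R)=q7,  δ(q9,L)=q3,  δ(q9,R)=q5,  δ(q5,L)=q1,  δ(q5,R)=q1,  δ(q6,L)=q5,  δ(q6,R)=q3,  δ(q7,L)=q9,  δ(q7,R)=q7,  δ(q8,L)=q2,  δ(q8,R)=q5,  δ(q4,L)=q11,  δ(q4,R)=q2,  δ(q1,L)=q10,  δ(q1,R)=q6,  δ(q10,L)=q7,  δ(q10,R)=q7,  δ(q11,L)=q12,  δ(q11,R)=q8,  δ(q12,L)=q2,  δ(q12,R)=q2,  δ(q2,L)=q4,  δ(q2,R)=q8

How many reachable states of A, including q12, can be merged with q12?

2

States {q0} cannot be reached from the start state, so discard them.
P0 = {q3,q10} | {q1,q2,q4,q5,q6,q7,q8,q9,q11,q12}.
Split {q1,q2,q4,q5,q6,q7,q8,q9,q11,q12} by δ(·,L) → {q2,q4,q5,q6,q7,q8,q11,q12} and {q1,q9}.
On input L, block {q2,q4,q5,q6,q7,q8,q11,q12} splits into {q2,q4,q6,q8,q11,q12} and {q5,q7}.
On input L, block {q3,q10} splits into {q3} and {q10}.
On input L, block {q2,q4,q6,q8,q11,q12} splits into {q2,q4,q8,q11,q12} and {q6}.
On input R, block {q2,q4,q8,q11,q12} splits into {q2,q4,q11,q12} and {q8}.
On input R, block {q2,q4,q11,q12} splits into {q2,q11} and {q4,q12}.
On input L, block {q1,q9} splits into {q1} and {q9}.
Split {q5,q7} by δ(·,L) → {q5} and {q7}.
No further refinement is possible. Final partition (10 blocks): {q3} | {q2,q11} | {q1} | {q5} | {q10} | {q6} | {q8} | {q4,q12} | {q9} | {q7}.
State q12 belongs to the block {q4,q12}, which has 2 states.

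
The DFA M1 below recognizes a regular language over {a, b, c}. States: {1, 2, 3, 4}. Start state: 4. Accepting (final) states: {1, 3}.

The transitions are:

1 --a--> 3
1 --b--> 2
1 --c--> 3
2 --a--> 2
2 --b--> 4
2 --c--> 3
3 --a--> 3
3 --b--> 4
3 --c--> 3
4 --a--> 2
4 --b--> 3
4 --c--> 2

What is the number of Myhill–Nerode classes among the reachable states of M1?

Reachable states from the start: {2,3,4}. Unreachable: {1} — drop them.
Start with accepting vs non-accepting: {3} | {2,4}.
Refine {2,4} on symbol b: members go to different blocks, giving {2} and {4}.
No further refinement is possible. Final partition (3 blocks): {3} | {2} | {4}.

3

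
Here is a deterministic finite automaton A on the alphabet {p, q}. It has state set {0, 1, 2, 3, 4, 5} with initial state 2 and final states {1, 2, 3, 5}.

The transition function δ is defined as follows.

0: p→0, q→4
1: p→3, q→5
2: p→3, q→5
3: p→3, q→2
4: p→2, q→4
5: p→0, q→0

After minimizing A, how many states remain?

5

Reachable states from the start: {0,2,3,4,5}. Unreachable: {1} — drop them.
Start with accepting vs non-accepting: {2,3,5} | {0,4}.
On input p, block {2,3,5} splits into {2,3} and {5}.
On input q, block {2,3} splits into {2} and {3}.
On input p, block {0,4} splits into {0} and {4}.
The partition is now stable with 5 blocks: {2} | {0} | {5} | {3} | {4}.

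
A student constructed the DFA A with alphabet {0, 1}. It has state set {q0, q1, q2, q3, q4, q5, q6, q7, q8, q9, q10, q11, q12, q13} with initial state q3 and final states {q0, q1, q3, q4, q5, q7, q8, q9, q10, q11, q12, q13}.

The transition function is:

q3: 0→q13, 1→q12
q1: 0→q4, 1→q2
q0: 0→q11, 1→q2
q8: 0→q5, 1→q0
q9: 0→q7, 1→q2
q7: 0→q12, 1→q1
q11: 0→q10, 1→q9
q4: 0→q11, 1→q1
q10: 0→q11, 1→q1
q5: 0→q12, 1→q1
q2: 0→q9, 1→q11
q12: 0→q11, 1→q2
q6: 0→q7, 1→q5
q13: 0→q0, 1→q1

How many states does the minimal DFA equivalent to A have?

8

First remove the unreachable states {q5,q6,q8}; 11 states remain.
P0 = {q0,q1,q3,q4,q7,q9,q10,q11,q12,q13} | {q2}.
Split {q0,q1,q3,q4,q7,q9,q10,q11,q12,q13} by δ(·,1) → {q3,q4,q7,q10,q11,q13} and {q0,q1,q9,q12}.
On input 0, block {q3,q4,q7,q10,q11,q13} splits into {q3,q4,q10,q11} and {q7,q13}.
Split {q3,q4,q10,q11} by δ(·,0) → {q4,q10,q11} and {q3}.
Split {q0,q1,q9,q12} by δ(·,0) → {q0,q1,q12} and {q9}.
On input 1, block {q4,q10,q11} splits into {q4,q10} and {q11}.
Refine {q0,q1,q12} on symbol 0: members go to different blocks, giving {q0,q12} and {q1}.
Stable partition: {q4,q10} | {q2} | {q0,q12} | {q7,q13} | {q3} | {q9} | {q11} | {q1} — 8 equivalence classes.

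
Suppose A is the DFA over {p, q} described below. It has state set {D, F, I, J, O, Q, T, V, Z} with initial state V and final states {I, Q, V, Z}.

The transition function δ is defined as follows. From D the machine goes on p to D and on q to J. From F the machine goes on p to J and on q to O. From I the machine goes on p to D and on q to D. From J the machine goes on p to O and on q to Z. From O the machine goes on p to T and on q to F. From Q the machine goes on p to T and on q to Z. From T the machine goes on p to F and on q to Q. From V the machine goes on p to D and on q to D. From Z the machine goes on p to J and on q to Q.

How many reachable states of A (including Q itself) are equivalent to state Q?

2

States {I} cannot be reached from the start state, so discard them.
Start with accepting vs non-accepting: {Q,V,Z} | {D,F,J,O,T}.
On input q, block {Q,V,Z} splits into {Q,Z} and {V}.
On input q, block {D,F,J,O,T} splits into {D,F,O} and {J,T}.
Split {D,F,O} by δ(·,p) → {F,O} and {D}.
No further refinement is possible. Final partition (5 blocks): {Q,Z} | {F,O} | {V} | {J,T} | {D}.
The equivalence class containing Q is {Q,Z}, of size 2.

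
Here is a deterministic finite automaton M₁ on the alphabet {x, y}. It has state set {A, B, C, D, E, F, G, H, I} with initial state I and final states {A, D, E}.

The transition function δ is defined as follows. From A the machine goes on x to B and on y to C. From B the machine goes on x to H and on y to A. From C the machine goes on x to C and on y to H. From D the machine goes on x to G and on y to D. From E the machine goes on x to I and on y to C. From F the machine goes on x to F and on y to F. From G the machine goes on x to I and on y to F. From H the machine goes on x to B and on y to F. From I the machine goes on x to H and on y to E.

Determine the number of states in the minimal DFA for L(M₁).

States {D,G} cannot be reached from the start state, so discard them.
P0 = {A,E} | {B,C,F,H,I}.
On input y, block {B,C,F,H,I} splits into {C,F,H} and {B,I}.
On input x, block {C,F,H} splits into {C,F} and {H}.
Refine {C,F} on symbol y: members go to different blocks, giving {C} and {F}.
Stable partition: {A,E} | {C} | {B,I} | {H} | {F} — 5 equivalence classes.

5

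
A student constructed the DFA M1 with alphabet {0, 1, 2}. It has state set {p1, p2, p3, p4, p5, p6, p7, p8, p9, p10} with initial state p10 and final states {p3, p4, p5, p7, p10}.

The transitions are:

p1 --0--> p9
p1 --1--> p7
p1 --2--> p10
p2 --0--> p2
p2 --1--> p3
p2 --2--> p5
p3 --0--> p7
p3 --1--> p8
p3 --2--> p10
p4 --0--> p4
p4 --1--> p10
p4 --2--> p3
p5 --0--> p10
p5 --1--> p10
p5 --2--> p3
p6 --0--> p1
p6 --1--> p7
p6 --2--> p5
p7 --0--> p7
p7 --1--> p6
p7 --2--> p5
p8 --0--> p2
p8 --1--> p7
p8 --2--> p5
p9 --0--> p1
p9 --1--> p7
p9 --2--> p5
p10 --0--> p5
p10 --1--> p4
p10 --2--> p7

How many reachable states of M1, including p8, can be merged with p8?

5

Start with accepting vs non-accepting: {p3,p4,p5,p7,p10} | {p1,p2,p6,p8,p9}.
Split {p3,p4,p5,p7,p10} by δ(·,1) → {p4,p5,p10} and {p3,p7}.
Stable partition: {p4,p5,p10} | {p1,p2,p6,p8,p9} | {p3,p7} — 3 equivalence classes.
State p8 belongs to the block {p1,p2,p6,p8,p9}, which has 5 states.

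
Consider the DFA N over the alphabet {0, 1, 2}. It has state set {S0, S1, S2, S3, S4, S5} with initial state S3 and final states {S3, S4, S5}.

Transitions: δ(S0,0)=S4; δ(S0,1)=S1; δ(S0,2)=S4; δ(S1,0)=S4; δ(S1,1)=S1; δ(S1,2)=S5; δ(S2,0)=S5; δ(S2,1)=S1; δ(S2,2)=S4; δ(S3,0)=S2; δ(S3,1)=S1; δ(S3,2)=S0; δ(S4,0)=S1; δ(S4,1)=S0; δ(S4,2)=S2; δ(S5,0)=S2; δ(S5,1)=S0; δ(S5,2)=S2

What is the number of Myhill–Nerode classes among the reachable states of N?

Initial partition by acceptance: {S3,S4,S5} | {S0,S1,S2}.
The partition is now stable with 2 blocks: {S3,S4,S5} | {S0,S1,S2}.

2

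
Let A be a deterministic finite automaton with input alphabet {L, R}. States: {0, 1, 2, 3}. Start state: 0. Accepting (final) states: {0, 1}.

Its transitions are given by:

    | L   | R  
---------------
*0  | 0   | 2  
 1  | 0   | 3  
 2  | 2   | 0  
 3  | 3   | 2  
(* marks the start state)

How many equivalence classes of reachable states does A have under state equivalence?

2

First remove the unreachable states {1,3}; 2 states remain.
Start with accepting vs non-accepting: {0} | {2}.
The partition is now stable with 2 blocks: {0} | {2}.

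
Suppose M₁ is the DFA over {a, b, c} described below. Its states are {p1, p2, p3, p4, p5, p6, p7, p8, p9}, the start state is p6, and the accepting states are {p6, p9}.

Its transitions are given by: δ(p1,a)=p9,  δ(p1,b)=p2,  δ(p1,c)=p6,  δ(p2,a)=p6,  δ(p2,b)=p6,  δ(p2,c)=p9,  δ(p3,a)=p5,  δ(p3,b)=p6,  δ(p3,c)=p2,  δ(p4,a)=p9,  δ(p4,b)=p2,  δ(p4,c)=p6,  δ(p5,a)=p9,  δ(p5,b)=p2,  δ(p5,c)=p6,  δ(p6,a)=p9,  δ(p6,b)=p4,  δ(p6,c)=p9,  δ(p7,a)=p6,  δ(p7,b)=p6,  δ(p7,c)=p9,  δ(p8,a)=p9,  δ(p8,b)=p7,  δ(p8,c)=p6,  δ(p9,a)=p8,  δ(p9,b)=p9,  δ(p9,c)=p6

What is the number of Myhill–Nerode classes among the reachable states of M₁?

4

First remove the unreachable states {p1,p3,p5}; 6 states remain.
Initial partition by acceptance: {p6,p9} | {p2,p4,p7,p8}.
Split {p6,p9} by δ(·,a) → {p6} and {p9}.
Split {p2,p4,p7,p8} by δ(·,a) → {p2,p7} and {p4,p8}.
Stable partition: {p6} | {p2,p7} | {p9} | {p4,p8} — 4 equivalence classes.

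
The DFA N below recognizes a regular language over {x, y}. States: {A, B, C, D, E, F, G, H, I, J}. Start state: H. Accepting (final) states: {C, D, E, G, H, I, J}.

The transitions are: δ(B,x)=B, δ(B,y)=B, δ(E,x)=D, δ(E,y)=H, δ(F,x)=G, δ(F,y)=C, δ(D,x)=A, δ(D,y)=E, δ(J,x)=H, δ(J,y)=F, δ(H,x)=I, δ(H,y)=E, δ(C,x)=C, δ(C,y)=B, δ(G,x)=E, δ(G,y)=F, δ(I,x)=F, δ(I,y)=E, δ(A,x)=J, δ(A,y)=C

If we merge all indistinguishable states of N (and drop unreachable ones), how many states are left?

All states are reachable from the start state.
Start with accepting vs non-accepting: {C,D,E,G,H,I,J} | {A,B,F}.
Refine {C,D,E,G,H,I,J} on symbol x: members go to different blocks, giving {C,E,G,H,J} and {D,I}.
Refine {C,E,G,H,J} on symbol x: members go to different blocks, giving {C,G,J} and {E,H}.
Refine {C,G,J} on symbol x: members go to different blocks, giving {G,J} and {C}.
On input x, block {A,B,F} splits into {A,F} and {B}.
The partition is now stable with 6 blocks: {G,J} | {A,F} | {D,I} | {E,H} | {C} | {B}.

6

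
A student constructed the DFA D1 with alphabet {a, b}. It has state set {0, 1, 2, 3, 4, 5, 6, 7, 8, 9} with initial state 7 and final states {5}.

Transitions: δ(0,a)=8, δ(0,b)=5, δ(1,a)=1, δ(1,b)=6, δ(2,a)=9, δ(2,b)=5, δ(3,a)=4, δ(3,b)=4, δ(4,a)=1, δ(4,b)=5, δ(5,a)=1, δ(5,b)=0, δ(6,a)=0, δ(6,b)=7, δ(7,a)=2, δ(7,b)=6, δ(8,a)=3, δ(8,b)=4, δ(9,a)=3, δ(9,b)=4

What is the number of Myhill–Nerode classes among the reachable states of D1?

7

All states are reachable from the start state.
P0 = {5} | {0,1,2,3,4,6,7,8,9}.
Refine {0,1,2,3,4,6,7,8,9} on symbol b: members go to different blocks, giving {1,3,6,7,8,9} and {0,2,4}.
On input a, block {1,3,6,7,8,9} splits into {1,8,9} and {3,6,7}.
Refine {1,8,9} on symbol a: members go to different blocks, giving {8,9} and {1}.
Split {0,2,4} by δ(·,a) → {0,2} and {4}.
Split {3,6,7} by δ(·,a) → {6,7} and {3}.
The partition is now stable with 7 blocks: {5} | {8,9} | {0,2} | {6,7} | {1} | {4} | {3}.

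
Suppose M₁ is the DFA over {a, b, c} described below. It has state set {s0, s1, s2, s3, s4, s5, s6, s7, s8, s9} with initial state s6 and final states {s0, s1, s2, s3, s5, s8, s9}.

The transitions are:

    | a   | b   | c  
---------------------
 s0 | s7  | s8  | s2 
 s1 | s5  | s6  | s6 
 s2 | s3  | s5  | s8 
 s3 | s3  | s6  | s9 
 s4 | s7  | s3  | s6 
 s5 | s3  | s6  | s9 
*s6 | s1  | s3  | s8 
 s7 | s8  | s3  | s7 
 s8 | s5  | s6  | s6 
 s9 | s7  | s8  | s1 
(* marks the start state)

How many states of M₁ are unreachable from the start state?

3

Starting at s6 and following transitions, the reachable set is {s1, s3, s5, s6, s7, s8, s9}. That leaves s0, s2, s4 unreachable — 3 in total.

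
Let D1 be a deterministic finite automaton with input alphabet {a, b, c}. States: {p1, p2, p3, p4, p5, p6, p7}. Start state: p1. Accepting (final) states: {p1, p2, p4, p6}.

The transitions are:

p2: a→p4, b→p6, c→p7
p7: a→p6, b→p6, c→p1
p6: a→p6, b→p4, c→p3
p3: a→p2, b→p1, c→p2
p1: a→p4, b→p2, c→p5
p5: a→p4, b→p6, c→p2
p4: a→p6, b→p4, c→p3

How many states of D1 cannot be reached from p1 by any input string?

Every one of the 7 states is reachable from p1.

0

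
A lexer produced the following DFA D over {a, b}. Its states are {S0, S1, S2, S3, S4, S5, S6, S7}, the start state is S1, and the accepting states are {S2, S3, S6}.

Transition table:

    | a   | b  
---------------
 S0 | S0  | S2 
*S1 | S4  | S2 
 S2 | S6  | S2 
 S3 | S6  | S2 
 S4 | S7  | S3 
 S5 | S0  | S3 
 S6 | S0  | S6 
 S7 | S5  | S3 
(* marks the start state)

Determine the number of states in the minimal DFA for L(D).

3

All states are reachable from the start state.
Initial partition by acceptance: {S2,S3,S6} | {S0,S1,S4,S5,S7}.
Split {S2,S3,S6} by δ(·,a) → {S2,S3} and {S6}.
No further refinement is possible. Final partition (3 blocks): {S2,S3} | {S0,S1,S4,S5,S7} | {S6}.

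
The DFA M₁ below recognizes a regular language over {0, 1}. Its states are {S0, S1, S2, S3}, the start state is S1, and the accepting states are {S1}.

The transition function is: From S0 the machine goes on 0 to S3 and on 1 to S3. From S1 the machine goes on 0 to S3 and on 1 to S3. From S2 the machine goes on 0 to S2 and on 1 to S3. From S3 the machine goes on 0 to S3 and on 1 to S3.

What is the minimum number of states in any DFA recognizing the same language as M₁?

First remove the unreachable states {S0,S2}; 2 states remain.
Initial partition by acceptance: {S1} | {S3}.
Stable partition: {S1} | {S3} — 2 equivalence classes.

2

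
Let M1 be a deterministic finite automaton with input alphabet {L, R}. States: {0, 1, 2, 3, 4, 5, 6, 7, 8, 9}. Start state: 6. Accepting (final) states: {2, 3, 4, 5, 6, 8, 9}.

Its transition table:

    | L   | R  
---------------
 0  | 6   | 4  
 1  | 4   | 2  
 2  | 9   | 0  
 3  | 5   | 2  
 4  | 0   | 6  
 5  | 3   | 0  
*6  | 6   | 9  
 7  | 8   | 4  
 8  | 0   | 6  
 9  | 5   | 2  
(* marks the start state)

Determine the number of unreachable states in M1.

3

BFS from 6 reaches {0, 2, 3, 4, 5, 6, 9}; the 3 state(s) 1, 7, 8 are never visited.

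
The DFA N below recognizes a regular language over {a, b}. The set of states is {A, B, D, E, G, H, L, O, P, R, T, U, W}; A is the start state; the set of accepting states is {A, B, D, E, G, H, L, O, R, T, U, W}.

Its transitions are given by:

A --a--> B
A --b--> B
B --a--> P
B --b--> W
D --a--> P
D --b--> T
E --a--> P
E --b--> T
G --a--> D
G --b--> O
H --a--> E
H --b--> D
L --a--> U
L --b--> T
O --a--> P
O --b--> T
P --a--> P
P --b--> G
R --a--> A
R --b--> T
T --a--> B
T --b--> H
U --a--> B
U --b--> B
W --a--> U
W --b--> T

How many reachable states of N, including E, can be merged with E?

3

First remove the unreachable states {L,R}; 11 states remain.
Initial partition by acceptance: {A,B,D,E,G,H,O,T,U,W} | {P}.
Split {A,B,D,E,G,H,O,T,U,W} by δ(·,a) → {A,G,H,T,U,W} and {B,D,E,O}.
Split {A,G,H,T,U,W} by δ(·,a) → {A,G,H,T,U} and {W}.
On input b, block {A,G,H,T,U} splits into {A,G,H,U} and {T}.
On input b, block {B,D,E,O} splits into {D,E,O} and {B}.
Refine {A,G,H,U} on symbol a: members go to different blocks, giving {G,H} and {A,U}.
The partition is now stable with 7 blocks: {G,H} | {P} | {D,E,O} | {W} | {T} | {B} | {A,U}.
The equivalence class containing E is {D,E,O}, of size 3.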